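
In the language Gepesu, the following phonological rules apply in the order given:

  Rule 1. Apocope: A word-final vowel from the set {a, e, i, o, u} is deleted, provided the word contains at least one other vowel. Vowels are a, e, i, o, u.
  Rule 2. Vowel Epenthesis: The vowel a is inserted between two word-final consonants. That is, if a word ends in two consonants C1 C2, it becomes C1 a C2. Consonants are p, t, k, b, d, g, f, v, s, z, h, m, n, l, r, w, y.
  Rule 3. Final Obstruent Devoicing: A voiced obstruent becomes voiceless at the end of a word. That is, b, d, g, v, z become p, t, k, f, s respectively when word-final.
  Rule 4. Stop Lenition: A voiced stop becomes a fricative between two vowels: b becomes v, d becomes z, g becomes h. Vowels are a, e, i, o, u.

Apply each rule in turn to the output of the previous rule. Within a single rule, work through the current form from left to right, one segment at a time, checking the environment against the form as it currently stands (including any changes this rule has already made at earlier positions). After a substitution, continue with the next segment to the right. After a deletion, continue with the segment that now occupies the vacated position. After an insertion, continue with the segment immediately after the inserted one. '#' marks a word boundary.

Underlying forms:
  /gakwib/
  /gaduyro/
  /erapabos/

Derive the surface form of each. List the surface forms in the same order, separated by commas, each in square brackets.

/gakwib/:
  Rule 1 Apocope: no change — [gakwib]
  Rule 2 Vowel Epenthesis: no change — [gakwib]
  Rule 3 Final Obstruent Devoicing: [gakwib] → [gakwip]
  Rule 4 Stop Lenition: no change — [gakwip]
/gaduyro/:
  Rule 1 Apocope: [gaduyro] → [gaduyr]
  Rule 2 Vowel Epenthesis: [gaduyr] → [gaduyar]
  Rule 3 Final Obstruent Devoicing: no change — [gaduyar]
  Rule 4 Stop Lenition: [gaduyar] → [gazuyar]
/erapabos/:
  Rule 1 Apocope: no change — [erapabos]
  Rule 2 Vowel Epenthesis: no change — [erapabos]
  Rule 3 Final Obstruent Devoicing: no change — [erapabos]
  Rule 4 Stop Lenition: [erapabos] → [erapavos]

[gakwip], [gazuyar], [erapavos]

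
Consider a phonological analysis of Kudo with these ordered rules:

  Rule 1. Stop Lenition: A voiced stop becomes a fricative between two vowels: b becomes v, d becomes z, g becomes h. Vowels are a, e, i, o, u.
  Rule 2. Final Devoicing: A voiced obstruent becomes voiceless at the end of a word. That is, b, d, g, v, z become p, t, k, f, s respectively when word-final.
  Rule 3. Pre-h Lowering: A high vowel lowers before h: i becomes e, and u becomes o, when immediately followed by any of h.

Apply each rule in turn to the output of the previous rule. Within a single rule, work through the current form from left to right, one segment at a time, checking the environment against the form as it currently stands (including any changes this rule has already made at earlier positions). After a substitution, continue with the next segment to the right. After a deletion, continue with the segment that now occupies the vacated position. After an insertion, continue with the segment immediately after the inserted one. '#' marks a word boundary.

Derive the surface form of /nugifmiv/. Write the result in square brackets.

[nohifmif]

Rule 1 Stop Lenition: [nugifmiv] → [nuhifmiv]
Rule 2 Final Devoicing: [nuhifmiv] → [nuhifmif]
Rule 3 Pre-h Lowering: [nuhifmif] → [nohifmif]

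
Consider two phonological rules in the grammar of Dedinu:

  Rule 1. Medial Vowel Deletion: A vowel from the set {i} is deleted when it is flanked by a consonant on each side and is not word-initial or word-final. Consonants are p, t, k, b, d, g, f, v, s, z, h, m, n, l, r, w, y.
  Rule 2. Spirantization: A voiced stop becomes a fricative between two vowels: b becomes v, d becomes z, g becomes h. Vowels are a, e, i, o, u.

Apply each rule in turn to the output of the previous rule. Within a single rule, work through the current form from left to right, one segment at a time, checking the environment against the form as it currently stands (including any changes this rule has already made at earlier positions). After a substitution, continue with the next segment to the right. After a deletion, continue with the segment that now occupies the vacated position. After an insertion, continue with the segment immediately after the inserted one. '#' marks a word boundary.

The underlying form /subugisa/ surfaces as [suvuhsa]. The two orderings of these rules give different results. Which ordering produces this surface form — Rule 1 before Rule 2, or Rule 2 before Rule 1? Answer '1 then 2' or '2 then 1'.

2 then 1

Order 1 then 2:
  1 Medial Vowel Deletion: [subugisa] → [subugsa]
  2 Spirantization: [subugsa] → [suvugsa]
  result: [suvugsa]
Order 2 then 1:
  2 Spirantization: [subugisa] → [suvuhisa]
  1 Medial Vowel Deletion: [suvuhisa] → [suvuhsa]
  result: [suvuhsa]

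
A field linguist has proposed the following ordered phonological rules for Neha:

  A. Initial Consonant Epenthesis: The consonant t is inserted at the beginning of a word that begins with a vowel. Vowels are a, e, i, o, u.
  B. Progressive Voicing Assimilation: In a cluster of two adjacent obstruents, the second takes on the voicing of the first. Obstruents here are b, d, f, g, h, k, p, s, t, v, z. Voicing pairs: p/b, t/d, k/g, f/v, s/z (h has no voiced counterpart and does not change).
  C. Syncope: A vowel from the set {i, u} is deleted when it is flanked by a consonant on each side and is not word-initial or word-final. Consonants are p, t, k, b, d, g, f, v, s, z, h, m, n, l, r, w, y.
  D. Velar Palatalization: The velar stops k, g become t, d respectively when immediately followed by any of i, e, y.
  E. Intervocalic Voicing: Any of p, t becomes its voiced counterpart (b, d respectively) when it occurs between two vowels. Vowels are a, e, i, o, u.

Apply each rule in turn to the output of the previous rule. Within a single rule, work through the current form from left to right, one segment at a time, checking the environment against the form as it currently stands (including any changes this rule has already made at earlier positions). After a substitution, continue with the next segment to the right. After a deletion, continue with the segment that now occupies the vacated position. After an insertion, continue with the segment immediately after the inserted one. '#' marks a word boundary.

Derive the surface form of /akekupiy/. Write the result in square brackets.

A Initial Consonant Epenthesis: [akekupiy] → [takekupiy]
B Progressive Voicing Assimilation: no change — [takekupiy]
C Syncope: [takekupiy] → [takekpy]
D Velar Palatalization: [takekpy] → [tatekpy]
E Intervocalic Voicing: [tatekpy] → [tadekpy]

[tadekpy]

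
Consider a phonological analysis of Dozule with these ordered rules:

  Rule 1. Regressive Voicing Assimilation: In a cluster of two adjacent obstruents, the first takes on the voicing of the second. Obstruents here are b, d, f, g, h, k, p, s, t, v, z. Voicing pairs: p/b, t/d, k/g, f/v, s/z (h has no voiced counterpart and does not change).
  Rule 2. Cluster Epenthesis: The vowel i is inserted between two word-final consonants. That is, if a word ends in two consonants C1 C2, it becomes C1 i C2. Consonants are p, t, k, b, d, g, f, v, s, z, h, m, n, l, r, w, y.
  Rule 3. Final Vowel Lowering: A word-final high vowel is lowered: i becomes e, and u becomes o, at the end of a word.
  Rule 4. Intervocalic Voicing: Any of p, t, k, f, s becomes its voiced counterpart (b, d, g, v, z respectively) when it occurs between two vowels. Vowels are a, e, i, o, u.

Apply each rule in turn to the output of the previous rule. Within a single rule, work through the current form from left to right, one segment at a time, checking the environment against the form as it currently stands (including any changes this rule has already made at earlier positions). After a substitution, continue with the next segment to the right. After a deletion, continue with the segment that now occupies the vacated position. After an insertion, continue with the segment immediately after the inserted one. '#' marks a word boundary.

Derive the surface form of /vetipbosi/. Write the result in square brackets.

Rule 1 Regressive Voicing Assimilation: [vetipbosi] → [vetibbosi]
Rule 2 Cluster Epenthesis: no change — [vetibbosi]
Rule 3 Final Vowel Lowering: [vetibbosi] → [vetibbose]
Rule 4 Intervocalic Voicing: [vetibbose] → [vedibboze]

[vedibboze]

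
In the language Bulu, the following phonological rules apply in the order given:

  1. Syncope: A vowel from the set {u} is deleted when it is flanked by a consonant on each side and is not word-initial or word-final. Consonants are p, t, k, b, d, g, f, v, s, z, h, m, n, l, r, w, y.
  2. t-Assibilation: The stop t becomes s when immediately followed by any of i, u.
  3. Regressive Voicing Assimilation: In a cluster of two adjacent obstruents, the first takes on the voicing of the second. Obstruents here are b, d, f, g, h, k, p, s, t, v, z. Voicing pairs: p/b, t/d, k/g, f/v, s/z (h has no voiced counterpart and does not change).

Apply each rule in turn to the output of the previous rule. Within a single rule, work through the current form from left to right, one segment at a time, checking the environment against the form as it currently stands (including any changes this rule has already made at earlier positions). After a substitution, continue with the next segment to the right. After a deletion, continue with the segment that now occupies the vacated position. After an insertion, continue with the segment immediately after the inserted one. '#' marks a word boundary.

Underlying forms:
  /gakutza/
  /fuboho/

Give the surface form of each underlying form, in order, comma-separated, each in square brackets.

/gakutza/:
  1 Syncope: [gakutza] → [gaktza]
  2 t-Assibilation: no change — [gaktza]
  3 Regressive Voicing Assimilation: [gaktza] → [gakdza]
/fuboho/:
  1 Syncope: [fuboho] → [fboho]
  2 t-Assibilation: no change — [fboho]
  3 Regressive Voicing Assimilation: [fboho] → [vboho]

[gakdza], [vboho]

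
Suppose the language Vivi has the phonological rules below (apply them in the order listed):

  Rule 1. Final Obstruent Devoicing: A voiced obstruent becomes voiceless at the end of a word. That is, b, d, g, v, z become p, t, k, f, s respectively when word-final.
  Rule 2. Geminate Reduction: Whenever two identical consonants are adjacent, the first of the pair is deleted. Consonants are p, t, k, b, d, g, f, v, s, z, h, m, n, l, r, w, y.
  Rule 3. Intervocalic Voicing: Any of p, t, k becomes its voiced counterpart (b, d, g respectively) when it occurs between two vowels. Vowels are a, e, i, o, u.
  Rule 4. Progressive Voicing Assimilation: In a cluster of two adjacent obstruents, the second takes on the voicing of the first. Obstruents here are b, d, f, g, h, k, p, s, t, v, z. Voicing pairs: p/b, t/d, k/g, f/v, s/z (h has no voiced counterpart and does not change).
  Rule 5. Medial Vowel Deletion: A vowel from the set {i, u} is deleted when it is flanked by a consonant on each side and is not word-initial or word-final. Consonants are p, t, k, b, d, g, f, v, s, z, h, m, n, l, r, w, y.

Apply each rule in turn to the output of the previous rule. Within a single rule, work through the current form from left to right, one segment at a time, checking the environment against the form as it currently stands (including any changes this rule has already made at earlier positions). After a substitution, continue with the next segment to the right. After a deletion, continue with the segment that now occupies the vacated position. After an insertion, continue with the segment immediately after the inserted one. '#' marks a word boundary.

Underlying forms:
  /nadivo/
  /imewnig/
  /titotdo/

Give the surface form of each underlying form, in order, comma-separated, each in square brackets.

/nadivo/:
  Rule 1 Final Obstruent Devoicing: no change — [nadivo]
  Rule 2 Geminate Reduction: no change — [nadivo]
  Rule 3 Intervocalic Voicing: no change — [nadivo]
  Rule 4 Progressive Voicing Assimilation: no change — [nadivo]
  Rule 5 Medial Vowel Deletion: [nadivo] → [nadvo]
/imewnig/:
  Rule 1 Final Obstruent Devoicing: [imewnig] → [imewnik]
  Rule 2 Geminate Reduction: no change — [imewnik]
  Rule 3 Intervocalic Voicing: no change — [imewnik]
  Rule 4 Progressive Voicing Assimilation: no change — [imewnik]
  Rule 5 Medial Vowel Deletion: [imewnik] → [imewnk]
/titotdo/:
  Rule 1 Final Obstruent Devoicing: no change — [titotdo]
  Rule 2 Geminate Reduction: no change — [titotdo]
  Rule 3 Intervocalic Voicing: [titotdo] → [tidotdo]
  Rule 4 Progressive Voicing Assimilation: [tidotdo] → [tidotto]
  Rule 5 Medial Vowel Deletion: [tidotto] → [tdotto]

[nadvo], [imewnk], [tdotto]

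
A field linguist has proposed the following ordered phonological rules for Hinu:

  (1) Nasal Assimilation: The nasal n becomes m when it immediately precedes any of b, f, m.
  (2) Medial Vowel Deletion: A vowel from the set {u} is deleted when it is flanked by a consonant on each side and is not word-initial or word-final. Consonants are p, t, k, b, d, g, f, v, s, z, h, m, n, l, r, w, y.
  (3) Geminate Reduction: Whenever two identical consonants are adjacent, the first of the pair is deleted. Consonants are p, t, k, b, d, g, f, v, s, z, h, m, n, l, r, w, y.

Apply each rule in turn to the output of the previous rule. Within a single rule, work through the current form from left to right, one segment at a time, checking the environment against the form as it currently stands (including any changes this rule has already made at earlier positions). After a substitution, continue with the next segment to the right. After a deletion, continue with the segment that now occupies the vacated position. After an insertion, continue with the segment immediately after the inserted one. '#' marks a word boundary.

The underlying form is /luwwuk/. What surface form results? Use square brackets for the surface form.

[lwk]

(1) Nasal Assimilation: no change — [luwwuk]
(2) Medial Vowel Deletion: [luwwuk] → [lwwk]
(3) Geminate Reduction: [lwwk] → [lwk]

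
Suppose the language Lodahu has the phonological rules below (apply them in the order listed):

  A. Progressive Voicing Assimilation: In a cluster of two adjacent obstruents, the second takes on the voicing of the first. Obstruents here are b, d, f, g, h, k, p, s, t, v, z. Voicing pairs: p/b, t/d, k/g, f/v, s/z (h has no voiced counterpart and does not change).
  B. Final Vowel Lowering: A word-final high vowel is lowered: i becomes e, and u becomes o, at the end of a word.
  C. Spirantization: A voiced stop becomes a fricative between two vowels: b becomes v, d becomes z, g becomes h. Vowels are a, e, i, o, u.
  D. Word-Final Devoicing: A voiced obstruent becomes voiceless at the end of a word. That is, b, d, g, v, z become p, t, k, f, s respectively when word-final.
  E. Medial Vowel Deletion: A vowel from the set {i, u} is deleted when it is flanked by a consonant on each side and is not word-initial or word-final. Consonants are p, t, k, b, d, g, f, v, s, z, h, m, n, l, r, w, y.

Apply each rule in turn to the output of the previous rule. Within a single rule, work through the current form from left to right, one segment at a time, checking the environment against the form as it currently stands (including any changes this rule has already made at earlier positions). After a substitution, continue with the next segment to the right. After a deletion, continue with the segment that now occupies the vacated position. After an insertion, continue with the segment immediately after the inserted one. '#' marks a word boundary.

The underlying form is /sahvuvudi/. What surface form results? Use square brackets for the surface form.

A Progressive Voicing Assimilation: [sahvuvudi] → [sahfuvudi]
B Final Vowel Lowering: [sahfuvudi] → [sahfuvude]
C Spirantization: [sahfuvude] → [sahfuvuze]
D Word-Final Devoicing: no change — [sahfuvuze]
E Medial Vowel Deletion: [sahfuvuze] → [sahfvze]

[sahfvze]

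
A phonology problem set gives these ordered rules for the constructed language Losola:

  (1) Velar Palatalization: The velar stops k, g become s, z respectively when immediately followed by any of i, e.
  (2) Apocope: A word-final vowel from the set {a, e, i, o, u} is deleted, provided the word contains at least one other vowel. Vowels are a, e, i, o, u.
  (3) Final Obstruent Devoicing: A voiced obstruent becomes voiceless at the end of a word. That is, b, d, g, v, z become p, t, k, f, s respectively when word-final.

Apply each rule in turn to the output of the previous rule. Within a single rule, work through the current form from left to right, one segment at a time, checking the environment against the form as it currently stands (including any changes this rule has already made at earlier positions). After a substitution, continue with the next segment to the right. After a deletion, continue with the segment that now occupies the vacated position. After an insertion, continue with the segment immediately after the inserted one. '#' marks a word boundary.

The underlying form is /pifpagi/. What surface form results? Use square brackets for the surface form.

[pifpas]

(1) Velar Palatalization: [pifpagi] → [pifpazi]
(2) Apocope: [pifpazi] → [pifpaz]
(3) Final Obstruent Devoicing: [pifpaz] → [pifpas]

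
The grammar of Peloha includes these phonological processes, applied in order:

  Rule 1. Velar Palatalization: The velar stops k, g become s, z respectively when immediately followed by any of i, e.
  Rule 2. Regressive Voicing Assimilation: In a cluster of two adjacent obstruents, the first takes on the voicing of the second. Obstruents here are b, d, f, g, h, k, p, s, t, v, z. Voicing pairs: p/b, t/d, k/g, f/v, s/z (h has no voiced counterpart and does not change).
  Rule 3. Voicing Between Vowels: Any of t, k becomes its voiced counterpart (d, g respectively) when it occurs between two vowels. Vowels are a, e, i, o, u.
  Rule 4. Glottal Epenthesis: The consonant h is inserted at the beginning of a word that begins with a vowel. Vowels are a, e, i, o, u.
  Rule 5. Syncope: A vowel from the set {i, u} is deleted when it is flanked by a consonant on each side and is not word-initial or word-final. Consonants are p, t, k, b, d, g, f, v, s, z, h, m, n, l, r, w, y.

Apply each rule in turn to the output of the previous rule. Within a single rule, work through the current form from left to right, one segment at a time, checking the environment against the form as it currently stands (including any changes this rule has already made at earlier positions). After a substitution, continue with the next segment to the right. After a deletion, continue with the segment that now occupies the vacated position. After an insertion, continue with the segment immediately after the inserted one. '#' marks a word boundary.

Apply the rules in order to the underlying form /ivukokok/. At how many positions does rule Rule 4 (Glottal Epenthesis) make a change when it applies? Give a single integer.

Rule 1 Velar Palatalization: no change — [ivukokok]
Rule 2 Regressive Voicing Assimilation: no change — [ivukokok]
Rule 3 Voicing Between Vowels: [ivukokok] → [ivugogok]
Rule 4 Glottal Epenthesis: [ivugogok] → [hivugogok]
Rule 5 Syncope: [hivugogok] → [hvgogok]
Rule Rule 4 changed 1 position(s).

1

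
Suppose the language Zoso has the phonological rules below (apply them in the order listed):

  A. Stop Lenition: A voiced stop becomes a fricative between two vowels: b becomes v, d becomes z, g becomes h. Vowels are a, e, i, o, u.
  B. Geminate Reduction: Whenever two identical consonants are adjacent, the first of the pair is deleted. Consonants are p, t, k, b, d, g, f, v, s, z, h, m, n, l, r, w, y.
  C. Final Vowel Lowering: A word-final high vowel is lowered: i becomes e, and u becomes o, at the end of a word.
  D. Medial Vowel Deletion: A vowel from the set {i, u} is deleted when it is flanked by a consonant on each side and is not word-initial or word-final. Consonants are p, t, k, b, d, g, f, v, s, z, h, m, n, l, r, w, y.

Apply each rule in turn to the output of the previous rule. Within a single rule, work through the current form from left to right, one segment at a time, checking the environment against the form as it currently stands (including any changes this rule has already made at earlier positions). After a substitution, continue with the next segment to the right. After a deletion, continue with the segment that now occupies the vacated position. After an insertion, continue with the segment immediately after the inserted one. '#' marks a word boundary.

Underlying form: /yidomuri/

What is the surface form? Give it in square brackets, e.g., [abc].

[yzomre]

A Stop Lenition: [yidomuri] → [yizomuri]
B Geminate Reduction: no change — [yizomuri]
C Final Vowel Lowering: [yizomuri] → [yizomure]
D Medial Vowel Deletion: [yizomure] → [yzomre]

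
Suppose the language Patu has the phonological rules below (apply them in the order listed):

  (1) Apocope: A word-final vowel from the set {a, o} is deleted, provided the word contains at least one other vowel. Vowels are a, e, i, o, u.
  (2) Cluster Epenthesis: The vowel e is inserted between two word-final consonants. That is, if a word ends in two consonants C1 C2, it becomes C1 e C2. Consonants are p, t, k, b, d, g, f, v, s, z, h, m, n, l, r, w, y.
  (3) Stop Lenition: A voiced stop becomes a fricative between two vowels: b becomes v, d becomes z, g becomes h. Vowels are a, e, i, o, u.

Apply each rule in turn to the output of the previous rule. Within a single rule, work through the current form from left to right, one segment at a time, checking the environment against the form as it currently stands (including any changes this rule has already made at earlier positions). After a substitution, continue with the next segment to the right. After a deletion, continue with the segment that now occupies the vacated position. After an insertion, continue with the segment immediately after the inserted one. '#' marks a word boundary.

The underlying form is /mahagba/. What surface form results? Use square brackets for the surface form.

(1) Apocope: [mahagba] → [mahagb]
(2) Cluster Epenthesis: [mahagb] → [mahageb]
(3) Stop Lenition: [mahageb] → [mahaheb]

[mahaheb]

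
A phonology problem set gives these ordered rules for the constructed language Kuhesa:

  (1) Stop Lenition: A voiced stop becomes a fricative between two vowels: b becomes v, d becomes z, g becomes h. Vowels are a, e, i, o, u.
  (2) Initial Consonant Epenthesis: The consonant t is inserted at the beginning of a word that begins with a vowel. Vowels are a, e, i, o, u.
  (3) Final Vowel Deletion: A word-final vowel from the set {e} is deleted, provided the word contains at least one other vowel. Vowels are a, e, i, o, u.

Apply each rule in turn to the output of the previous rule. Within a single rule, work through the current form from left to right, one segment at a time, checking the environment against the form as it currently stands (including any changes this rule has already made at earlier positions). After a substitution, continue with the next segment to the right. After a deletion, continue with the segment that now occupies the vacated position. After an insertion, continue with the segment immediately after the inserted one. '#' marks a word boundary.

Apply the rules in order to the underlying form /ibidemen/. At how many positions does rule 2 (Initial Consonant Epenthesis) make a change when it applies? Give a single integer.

1

(1) Stop Lenition: [ibidemen] → [ivizemen]
(2) Initial Consonant Epenthesis: [ivizemen] → [tivizemen]
(3) Final Vowel Deletion: no change — [tivizemen]
Rule 2 changed 1 position(s).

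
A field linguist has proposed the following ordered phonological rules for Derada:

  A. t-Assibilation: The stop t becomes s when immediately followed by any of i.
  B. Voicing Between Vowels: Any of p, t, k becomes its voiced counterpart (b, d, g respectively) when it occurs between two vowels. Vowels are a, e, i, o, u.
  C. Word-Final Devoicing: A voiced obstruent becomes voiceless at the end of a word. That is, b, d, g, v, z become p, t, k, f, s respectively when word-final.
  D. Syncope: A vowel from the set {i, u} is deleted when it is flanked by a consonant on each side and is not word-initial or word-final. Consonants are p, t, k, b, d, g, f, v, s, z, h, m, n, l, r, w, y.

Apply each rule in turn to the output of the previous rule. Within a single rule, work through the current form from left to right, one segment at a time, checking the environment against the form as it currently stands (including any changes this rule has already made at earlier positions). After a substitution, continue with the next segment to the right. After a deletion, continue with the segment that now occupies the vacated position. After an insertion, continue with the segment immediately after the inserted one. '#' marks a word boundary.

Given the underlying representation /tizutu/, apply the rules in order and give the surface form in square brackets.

[szdu]

A t-Assibilation: [tizutu] → [sizutu]
B Voicing Between Vowels: [sizutu] → [sizudu]
C Word-Final Devoicing: no change — [sizudu]
D Syncope: [sizudu] → [szdu]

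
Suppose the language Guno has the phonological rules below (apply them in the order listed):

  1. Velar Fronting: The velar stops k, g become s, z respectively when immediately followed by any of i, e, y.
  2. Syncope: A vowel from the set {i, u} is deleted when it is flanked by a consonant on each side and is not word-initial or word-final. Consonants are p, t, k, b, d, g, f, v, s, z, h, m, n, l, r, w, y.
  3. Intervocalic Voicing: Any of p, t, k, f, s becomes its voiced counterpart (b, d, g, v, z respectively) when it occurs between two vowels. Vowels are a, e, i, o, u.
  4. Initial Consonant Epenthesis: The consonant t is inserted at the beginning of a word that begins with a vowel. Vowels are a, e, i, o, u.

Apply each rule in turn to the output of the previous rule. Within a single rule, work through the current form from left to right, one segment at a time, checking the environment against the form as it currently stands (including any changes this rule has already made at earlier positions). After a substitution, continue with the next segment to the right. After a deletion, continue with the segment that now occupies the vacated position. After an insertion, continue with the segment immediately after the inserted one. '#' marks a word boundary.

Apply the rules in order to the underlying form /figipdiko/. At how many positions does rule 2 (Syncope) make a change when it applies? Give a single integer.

1 Velar Fronting: [figipdiko] → [fizipdiko]
2 Syncope: [fizipdiko] → [fzpdko]
3 Intervocalic Voicing: no change — [fzpdko]
4 Initial Consonant Epenthesis: no change — [fzpdko]
Rule 2 changed 3 position(s).

3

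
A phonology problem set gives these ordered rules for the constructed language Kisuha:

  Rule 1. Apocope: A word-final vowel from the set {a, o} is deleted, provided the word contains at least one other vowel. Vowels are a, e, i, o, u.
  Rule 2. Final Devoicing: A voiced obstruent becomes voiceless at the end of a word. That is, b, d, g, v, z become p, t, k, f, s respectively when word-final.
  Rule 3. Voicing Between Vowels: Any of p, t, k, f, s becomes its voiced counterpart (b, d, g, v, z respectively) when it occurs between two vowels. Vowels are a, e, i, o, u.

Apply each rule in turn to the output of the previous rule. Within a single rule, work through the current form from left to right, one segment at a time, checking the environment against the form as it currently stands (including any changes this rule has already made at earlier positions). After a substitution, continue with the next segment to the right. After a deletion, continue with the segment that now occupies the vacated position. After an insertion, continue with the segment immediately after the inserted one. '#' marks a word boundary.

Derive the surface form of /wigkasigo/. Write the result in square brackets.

Rule 1 Apocope: [wigkasigo] → [wigkasig]
Rule 2 Final Devoicing: [wigkasig] → [wigkasik]
Rule 3 Voicing Between Vowels: [wigkasik] → [wigkazik]

[wigkazik]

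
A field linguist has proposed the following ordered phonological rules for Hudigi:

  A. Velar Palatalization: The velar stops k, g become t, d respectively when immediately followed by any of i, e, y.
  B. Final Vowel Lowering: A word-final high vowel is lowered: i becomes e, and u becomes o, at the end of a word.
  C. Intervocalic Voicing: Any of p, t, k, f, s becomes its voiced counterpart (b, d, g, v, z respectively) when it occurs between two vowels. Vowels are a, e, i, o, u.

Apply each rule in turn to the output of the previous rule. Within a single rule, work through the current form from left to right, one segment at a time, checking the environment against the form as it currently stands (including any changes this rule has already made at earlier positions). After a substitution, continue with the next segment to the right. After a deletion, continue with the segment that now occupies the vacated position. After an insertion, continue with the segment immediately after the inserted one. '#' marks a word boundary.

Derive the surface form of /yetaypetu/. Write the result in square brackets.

A Velar Palatalization: no change — [yetaypetu]
B Final Vowel Lowering: [yetaypetu] → [yetaypeto]
C Intervocalic Voicing: [yetaypeto] → [yedaypedo]

[yedaypedo]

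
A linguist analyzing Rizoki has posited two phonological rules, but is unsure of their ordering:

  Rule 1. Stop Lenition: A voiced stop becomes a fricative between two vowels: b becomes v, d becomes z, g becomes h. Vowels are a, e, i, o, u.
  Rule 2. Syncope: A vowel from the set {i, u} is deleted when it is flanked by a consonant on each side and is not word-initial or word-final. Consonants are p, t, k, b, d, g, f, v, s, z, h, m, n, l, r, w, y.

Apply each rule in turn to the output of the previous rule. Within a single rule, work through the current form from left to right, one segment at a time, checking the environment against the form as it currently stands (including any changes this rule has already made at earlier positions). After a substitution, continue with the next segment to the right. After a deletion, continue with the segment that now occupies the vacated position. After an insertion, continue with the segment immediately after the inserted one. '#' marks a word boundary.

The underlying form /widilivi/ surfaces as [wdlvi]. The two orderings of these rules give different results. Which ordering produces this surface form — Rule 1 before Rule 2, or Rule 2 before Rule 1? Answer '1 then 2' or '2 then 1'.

2 then 1

Order 1 then 2:
  1 Stop Lenition: [widilivi] → [wizilivi]
  2 Syncope: [wizilivi] → [wzlvi]
  result: [wzlvi]
Order 2 then 1:
  2 Syncope: [widilivi] → [wdlvi]
  1 Stop Lenition: no change — [wdlvi]
  result: [wdlvi]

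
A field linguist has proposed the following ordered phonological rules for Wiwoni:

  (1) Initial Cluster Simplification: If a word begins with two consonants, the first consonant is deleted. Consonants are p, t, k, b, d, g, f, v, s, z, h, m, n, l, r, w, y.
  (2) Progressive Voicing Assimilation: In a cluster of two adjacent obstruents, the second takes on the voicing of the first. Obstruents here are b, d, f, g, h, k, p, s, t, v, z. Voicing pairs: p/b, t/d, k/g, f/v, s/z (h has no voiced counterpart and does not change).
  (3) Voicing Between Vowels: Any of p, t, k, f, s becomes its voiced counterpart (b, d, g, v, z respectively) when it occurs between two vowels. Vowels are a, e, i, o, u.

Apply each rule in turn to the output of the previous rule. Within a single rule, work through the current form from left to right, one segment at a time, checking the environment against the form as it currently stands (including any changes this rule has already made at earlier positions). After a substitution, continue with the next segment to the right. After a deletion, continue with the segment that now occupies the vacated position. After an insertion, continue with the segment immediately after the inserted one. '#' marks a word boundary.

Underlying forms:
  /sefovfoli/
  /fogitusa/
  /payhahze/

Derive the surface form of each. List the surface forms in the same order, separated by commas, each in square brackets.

/sefovfoli/:
  (1) Initial Cluster Simplification: no change — [sefovfoli]
  (2) Progressive Voicing Assimilation: [sefovfoli] → [sefovvoli]
  (3) Voicing Between Vowels: [sefovvoli] → [sevovvoli]
/fogitusa/:
  (1) Initial Cluster Simplification: no change — [fogitusa]
  (2) Progressive Voicing Assimilation: no change — [fogitusa]
  (3) Voicing Between Vowels: [fogitusa] → [fogiduza]
/payhahze/:
  (1) Initial Cluster Simplification: no change — [payhahze]
  (2) Progressive Voicing Assimilation: [payhahze] → [payhahse]
  (3) Voicing Between Vowels: no change — [payhahse]

[sevovvoli], [fogiduza], [payhahse]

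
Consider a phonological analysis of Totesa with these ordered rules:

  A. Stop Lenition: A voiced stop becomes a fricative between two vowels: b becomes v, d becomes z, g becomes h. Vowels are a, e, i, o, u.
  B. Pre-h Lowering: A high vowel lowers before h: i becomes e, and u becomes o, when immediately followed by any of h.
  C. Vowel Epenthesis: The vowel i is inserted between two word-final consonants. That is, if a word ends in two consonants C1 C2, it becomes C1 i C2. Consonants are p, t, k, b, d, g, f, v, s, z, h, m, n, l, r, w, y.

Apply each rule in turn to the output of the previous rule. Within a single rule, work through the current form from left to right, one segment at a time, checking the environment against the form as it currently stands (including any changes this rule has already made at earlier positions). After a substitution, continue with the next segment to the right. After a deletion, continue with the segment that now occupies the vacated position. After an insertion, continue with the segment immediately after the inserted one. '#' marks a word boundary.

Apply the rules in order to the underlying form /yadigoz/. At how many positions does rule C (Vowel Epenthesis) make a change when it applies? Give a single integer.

0

A Stop Lenition: [yadigoz] → [yazihoz]
B Pre-h Lowering: [yazihoz] → [yazehoz]
C Vowel Epenthesis: no change — [yazehoz]
Rule C changed 0 position(s).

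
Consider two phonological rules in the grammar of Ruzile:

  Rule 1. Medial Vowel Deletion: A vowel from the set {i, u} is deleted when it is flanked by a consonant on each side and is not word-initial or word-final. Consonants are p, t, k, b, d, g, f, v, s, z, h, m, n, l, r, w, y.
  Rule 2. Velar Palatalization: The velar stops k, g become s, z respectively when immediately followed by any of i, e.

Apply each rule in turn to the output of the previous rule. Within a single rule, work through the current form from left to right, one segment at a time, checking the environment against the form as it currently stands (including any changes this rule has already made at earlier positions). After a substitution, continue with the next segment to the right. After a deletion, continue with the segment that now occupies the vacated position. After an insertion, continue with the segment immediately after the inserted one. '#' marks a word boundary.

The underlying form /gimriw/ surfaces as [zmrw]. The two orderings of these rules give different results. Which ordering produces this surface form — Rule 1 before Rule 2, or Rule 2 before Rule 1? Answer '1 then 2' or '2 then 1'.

2 then 1

Order 1 then 2:
  1 Medial Vowel Deletion: [gimriw] → [gmrw]
  2 Velar Palatalization: no change — [gmrw]
  result: [gmrw]
Order 2 then 1:
  2 Velar Palatalization: [gimriw] → [zimriw]
  1 Medial Vowel Deletion: [zimriw] → [zmrw]
  result: [zmrw]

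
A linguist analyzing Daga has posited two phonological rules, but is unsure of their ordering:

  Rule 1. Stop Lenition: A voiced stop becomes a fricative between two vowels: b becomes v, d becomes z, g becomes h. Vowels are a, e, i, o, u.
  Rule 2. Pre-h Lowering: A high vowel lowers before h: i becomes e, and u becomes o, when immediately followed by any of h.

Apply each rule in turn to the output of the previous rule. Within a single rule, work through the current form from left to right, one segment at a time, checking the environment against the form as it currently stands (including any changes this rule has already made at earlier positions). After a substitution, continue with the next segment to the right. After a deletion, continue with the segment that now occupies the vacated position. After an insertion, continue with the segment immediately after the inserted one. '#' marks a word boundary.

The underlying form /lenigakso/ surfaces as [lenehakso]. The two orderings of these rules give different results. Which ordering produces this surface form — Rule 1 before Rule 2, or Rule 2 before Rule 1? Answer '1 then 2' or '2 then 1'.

1 then 2

Order 1 then 2:
  1 Stop Lenition: [lenigakso] → [lenihakso]
  2 Pre-h Lowering: [lenihakso] → [lenehakso]
  result: [lenehakso]
Order 2 then 1:
  2 Pre-h Lowering: no change — [lenigakso]
  1 Stop Lenition: [lenigakso] → [lenihakso]
  result: [lenihakso]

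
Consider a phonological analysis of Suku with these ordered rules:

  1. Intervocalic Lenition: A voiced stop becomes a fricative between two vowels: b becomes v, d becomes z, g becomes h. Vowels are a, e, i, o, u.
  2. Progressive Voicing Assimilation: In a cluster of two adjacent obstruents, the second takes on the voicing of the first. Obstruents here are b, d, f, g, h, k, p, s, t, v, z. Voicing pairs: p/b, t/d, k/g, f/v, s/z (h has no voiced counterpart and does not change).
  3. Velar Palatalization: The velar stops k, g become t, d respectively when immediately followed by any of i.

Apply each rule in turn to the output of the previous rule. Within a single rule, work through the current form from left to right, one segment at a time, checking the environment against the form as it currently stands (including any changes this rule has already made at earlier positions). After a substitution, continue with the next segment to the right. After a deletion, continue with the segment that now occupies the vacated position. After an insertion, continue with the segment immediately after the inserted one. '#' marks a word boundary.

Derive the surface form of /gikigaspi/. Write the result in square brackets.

[ditihaspi]

1 Intervocalic Lenition: [gikigaspi] → [gikihaspi]
2 Progressive Voicing Assimilation: no change — [gikihaspi]
3 Velar Palatalization: [gikihaspi] → [ditihaspi]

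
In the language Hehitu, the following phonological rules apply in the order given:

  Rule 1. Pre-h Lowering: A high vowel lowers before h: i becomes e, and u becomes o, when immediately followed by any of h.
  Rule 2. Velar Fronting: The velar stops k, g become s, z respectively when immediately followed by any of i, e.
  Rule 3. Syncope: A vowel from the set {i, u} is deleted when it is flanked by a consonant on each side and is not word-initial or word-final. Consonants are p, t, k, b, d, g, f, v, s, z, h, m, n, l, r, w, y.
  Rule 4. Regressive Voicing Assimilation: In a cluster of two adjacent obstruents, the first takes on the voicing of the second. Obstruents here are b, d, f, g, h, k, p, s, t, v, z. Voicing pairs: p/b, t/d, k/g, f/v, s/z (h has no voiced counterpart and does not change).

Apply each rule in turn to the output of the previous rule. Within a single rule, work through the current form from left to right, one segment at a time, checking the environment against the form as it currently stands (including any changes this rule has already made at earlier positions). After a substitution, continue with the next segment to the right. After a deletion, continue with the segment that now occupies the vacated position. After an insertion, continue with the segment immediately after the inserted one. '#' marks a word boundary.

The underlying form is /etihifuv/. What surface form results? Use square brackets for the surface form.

Rule 1 Pre-h Lowering: [etihifuv] → [etehifuv]
Rule 2 Velar Fronting: no change — [etehifuv]
Rule 3 Syncope: [etehifuv] → [etehfv]
Rule 4 Regressive Voicing Assimilation: [etehfv] → [etehvv]

[etehvv]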